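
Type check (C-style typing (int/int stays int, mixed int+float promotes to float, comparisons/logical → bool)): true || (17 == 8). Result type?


Operand types: bool || bool
Rule: logical operators take bool operands and yield bool
Result type: bool


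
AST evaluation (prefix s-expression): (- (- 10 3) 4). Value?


Evaluate inner: (- 10 3) = 7
Evaluate root: (- 7 4) = 3
Result: 3


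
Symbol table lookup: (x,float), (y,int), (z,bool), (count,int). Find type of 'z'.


Lookup 'z' → type bool


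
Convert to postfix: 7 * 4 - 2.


Left to right (same or higher precedence on left)
Postfix: 7 4 * 2 -


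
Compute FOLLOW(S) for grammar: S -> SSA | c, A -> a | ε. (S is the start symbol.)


$ ∈ FOLLOW(S). For each A -> αBβ: add FIRST(β)\{ε} to FOLLOW(B); if β nullable, add FOLLOW(A).
FOLLOW(S) = {$, a, c}


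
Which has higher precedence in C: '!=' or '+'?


'+' is additive (level 9); '!=' is equality (level 6)
Higher level binds tighter
'+' has higher precedence than '!='


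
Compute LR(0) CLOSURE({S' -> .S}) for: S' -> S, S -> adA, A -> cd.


Start: S' -> .S
For each item with dot before a nonterminal B, add B -> .γ for every B-production
Closure: [S' -> .S, S -> .adA]


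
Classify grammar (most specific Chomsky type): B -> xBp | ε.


Single nonterminal LHS, but x^n p^n is not regular
Classification: Type 2 (Context-Free)


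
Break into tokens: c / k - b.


Scan left to right, longest-match per lexeme
Tokens: ID(c), OP(/), ID(k), OP(-), ID(b)


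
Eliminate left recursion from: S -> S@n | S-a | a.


Left-recursive alternatives: S@n, S-a; non-recursive: a
Introduce S': S -> aS', S' -> @nS' | -aS' | ε


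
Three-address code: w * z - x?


Break into single-operator statements:
t1 = w * z
t2 = t1 - x


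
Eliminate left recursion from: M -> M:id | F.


Left-recursive alternatives: M:id; non-recursive: F
Introduce M': M -> FM', M' -> :idM' | ε


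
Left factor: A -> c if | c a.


Common prefix: 'c'
Factored: A -> c A', A' -> if | a


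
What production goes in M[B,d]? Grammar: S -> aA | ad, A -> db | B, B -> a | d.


For [B, d]: 'd' ∈ FIRST(d)
Entry: B -> d


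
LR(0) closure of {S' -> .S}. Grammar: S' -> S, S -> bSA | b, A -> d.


Start: S' -> .S
For each item with dot before a nonterminal B, add B -> .γ for every B-production
Closure: [S' -> .S, S -> .bSA, S -> .b]


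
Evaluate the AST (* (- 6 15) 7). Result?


Evaluate inner: (- 6 15) = -9
Evaluate root: (* -9 7) = -63
Result: -63


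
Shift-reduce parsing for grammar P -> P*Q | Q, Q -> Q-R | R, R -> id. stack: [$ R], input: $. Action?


'R' (not preceded by Q-) is the handle for Q -> R
Action: reduce (Q -> R)


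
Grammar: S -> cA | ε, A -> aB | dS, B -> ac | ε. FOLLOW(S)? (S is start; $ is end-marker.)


$ ∈ FOLLOW(S). For each A -> αBβ: add FIRST(β)\{ε} to FOLLOW(B); if β nullable, add FOLLOW(A).
FOLLOW(S) = {$}


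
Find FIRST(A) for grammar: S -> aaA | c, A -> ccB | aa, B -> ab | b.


Per alternative of A: FIRST(ccB) = {c}; FIRST(aa) = {a}
FIRST(A) = {a, c}


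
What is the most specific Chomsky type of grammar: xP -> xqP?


LHS has context (more than one symbol) and |LHS| ≤ |RHS|
Classification: Type 1 (Context-Sensitive)


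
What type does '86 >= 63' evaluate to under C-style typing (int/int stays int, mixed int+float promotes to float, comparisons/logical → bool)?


Operand types: int >= int
Rule: comparison yields bool
Result type: bool


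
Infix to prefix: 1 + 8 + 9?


left-to-right (same/higher precedence on left): tree is (+ (+ 1 8) 9)
Prefix: + + 1 8 9


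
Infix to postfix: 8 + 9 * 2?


* has higher precedence, evaluate 9*2 first
Postfix: 8 9 2 * +


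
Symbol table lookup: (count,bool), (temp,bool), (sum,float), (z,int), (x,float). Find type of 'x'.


Lookup 'x' → type float


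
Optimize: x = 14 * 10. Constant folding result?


14 * 10 = 140 at compile time
Optimized: x = 140


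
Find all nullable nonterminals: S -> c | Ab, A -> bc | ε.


A nonterminal is nullable iff some alternative derives ε (directly, or every symbol in it is nullable)
Nullable: {A}


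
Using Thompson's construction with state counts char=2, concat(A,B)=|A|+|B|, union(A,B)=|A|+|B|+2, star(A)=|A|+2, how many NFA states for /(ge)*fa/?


Syntax tree has 4 char leaf(s), 0 union(s), 1 star(s)
chars contribute 4×2 = 8; each union adds +2; each star adds +2
Total: 8 + 0 + 2 = 10 states


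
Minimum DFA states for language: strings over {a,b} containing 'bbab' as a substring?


KMP-style automaton: 4 progress states + 1 absorbing accept = 5
Minimal DFA: 5 states


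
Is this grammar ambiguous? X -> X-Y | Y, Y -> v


precedence layered via separate nonterminal Y: deterministic
Unambiguous


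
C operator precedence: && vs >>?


'>>' is shift (level 8); '&&' is logical AND (level 2)
Higher level binds tighter
'>>' has higher precedence than '&&'


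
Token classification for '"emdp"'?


Pattern: double-quoted sequence
Type: STRING_LITERAL


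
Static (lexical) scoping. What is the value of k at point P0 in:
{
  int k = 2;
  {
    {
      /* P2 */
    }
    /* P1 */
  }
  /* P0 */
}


k declared in the same block as P0
k = 2


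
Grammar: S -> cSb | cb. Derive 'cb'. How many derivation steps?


Derivation: S => cb
Steps: 1


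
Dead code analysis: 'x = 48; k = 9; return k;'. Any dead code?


x is assigned but never read
Dead: 'x = 48'


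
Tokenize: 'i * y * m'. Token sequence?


Scan left to right, longest-match per lexeme
Tokens: ID(i), OP(*), ID(y), OP(*), ID(m)


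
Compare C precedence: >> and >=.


'>>' is shift (level 8); '>=' is relational (level 7)
Higher level binds tighter
'>>' has higher precedence than '>='


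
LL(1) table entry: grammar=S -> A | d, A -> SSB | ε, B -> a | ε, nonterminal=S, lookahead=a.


For [S, a]: 'a' ∈ FIRST(A)
Entry: S -> A


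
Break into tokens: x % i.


Scan left to right, longest-match per lexeme
Tokens: ID(x), OP(%), ID(i)


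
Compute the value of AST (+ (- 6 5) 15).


Evaluate inner: (- 6 5) = 1
Evaluate root: (+ 1 15) = 16
Result: 16


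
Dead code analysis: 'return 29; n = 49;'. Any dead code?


statement follows a return and is unreachable
Dead: 'n = 49'


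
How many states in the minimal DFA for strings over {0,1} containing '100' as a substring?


KMP-style automaton: 3 progress states + 1 absorbing accept = 4
Minimal DFA: 4 states


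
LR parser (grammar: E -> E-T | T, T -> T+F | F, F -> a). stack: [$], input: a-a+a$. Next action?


no handle on stack; shift 'a'
Action: shift


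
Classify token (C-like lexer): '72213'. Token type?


Pattern: digits only
Type: INTEGER_LITERAL


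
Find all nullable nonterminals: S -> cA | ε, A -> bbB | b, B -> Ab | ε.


A nonterminal is nullable iff some alternative derives ε (directly, or every symbol in it is nullable)
Nullable: {B, S}


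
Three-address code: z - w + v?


Break into single-operator statements:
t1 = z - w
t2 = t1 + v


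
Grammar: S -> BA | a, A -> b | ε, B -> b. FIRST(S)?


Per alternative of S: FIRST(BA) = {b}; FIRST(a) = {a}
FIRST(S) = {a, b}


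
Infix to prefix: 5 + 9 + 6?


left-to-right (same/higher precedence on left): tree is (+ (+ 5 9) 6)
Prefix: + + 5 9 6


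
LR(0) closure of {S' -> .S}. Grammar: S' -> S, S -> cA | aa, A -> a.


Start: S' -> .S
For each item with dot before a nonterminal B, add B -> .γ for every B-production
Closure: [S' -> .S, S -> .cA, S -> .aa]


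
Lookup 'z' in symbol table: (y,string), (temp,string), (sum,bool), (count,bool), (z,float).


Lookup 'z' → type float


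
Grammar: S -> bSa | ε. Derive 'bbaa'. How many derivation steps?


Derivation: S => bSa => bbSaa => bbaa
Steps: 3


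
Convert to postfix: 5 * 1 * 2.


Left to right (same or higher precedence on left)
Postfix: 5 1 * 2 *


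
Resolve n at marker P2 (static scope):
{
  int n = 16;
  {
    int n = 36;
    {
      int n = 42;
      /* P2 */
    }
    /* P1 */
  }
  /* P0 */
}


n declared in the same block as P2
n = 42


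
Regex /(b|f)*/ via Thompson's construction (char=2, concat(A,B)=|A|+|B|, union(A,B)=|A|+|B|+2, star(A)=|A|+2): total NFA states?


Syntax tree has 2 char leaf(s), 1 union(s), 1 star(s)
chars contribute 2×2 = 4; each union adds +2; each star adds +2
Total: 4 + 2 + 2 = 8 states


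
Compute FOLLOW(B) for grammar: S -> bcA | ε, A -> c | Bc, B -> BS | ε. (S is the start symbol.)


$ ∈ FOLLOW(S). For each A -> αBβ: add FIRST(β)\{ε} to FOLLOW(B); if β nullable, add FOLLOW(A).
FOLLOW(B) = {b, c}


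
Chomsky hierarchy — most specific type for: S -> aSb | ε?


Single nonterminal LHS, but a^n b^n is not regular
Classification: Type 2 (Context-Free)


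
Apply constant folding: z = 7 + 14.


7 + 14 = 21 at compile time
Optimized: z = 21


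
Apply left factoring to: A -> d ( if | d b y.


Common prefix: 'd'
Factored: A -> d A', A' -> ( if | b y


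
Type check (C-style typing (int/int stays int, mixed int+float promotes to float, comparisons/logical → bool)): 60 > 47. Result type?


Operand types: int > int
Rule: comparison yields bool
Result type: bool


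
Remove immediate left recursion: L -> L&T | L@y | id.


Left-recursive alternatives: L&T, L@y; non-recursive: id
Introduce L': L -> idL', L' -> &TL' | @yL' | ε


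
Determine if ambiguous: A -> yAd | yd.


balanced y^n…d^n: each string has a unique parse
Unambiguous


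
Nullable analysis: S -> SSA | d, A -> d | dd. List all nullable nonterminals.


A nonterminal is nullable iff some alternative derives ε (directly, or every symbol in it is nullable)
Nullable: {}


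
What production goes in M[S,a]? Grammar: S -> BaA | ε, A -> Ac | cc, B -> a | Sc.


For [S, a]: 'a' ∈ FIRST(BaA)
Entry: S -> BaA


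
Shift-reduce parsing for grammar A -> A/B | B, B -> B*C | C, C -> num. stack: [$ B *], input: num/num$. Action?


no handle; shift 'num'
Action: shift


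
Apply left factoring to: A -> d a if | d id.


Common prefix: 'd'
Factored: A -> d A', A' -> a if | id


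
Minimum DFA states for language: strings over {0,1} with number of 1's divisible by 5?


Track (count of 1) mod 5: states 0..4, accept at 0
Minimal DFA: 5 states


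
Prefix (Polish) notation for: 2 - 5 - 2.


left-to-right (same/higher precedence on left): tree is (- (- 2 5) 2)
Prefix: - - 2 5 2


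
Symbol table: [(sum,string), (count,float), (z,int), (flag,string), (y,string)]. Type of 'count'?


Lookup 'count' → type float


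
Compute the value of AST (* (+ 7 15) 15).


Evaluate inner: (+ 7 15) = 22
Evaluate root: (* 22 15) = 330
Result: 330


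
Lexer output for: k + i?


Scan left to right, longest-match per lexeme
Tokens: ID(k), OP(+), ID(i)


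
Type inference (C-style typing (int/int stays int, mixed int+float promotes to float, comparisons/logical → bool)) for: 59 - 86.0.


Operand types: int - float
Rule: mixed int/float promotes to float; int/int stays int
Result type: float


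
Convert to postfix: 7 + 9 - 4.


Left to right (same or higher precedence on left)
Postfix: 7 9 + 4 -


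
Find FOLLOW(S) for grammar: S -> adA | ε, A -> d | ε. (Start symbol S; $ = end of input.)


$ ∈ FOLLOW(S). For each A -> αBβ: add FIRST(β)\{ε} to FOLLOW(B); if β nullable, add FOLLOW(A).
FOLLOW(S) = {$}


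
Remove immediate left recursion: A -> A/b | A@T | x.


Left-recursive alternatives: A/b, A@T; non-recursive: x
Introduce A': A -> xA', A' -> /bA' | @TA' | ε


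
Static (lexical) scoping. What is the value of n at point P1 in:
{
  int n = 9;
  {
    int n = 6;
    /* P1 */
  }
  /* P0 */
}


n declared in the same block as P1
n = 6


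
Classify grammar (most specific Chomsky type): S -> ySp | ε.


Single nonterminal LHS, but y^n p^n is not regular
Classification: Type 2 (Context-Free)


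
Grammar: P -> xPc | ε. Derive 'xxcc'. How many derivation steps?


Derivation: P => xPc => xxPcc => xxcc
Steps: 3


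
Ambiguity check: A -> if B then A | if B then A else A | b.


dangling else: 'if B then if B then b else b' parses two ways
Ambiguous


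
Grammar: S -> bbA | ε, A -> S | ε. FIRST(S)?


Per alternative of S: FIRST(bbA) = {b}; FIRST(ε) = {ε}
FIRST(S) = {b, ε}


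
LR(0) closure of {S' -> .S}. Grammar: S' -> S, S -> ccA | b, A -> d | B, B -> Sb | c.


Start: S' -> .S
For each item with dot before a nonterminal B, add B -> .γ for every B-production
Closure: [S' -> .S, S -> .ccA, S -> .b]


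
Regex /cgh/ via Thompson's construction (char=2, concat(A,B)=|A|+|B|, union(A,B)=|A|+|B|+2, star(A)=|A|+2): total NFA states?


Syntax tree has 3 char leaf(s), 0 union(s), 0 star(s)
chars contribute 3×2 = 6; each union adds +2; each star adds +2
Total: 6 + 0 + 0 = 6 states


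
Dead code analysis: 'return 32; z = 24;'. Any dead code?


statement follows a return and is unreachable
Dead: 'z = 24'


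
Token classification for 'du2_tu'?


Pattern: letter/underscore followed by alphanumerics, not a keyword
Type: IDENTIFIER


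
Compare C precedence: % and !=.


'%' is multiplicative (level 10); '!=' is equality (level 6)
Higher level binds tighter
'%' has higher precedence than '!='


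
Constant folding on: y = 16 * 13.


16 * 13 = 208 at compile time
Optimized: y = 208


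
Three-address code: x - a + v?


Break into single-operator statements:
t1 = x - a
t2 = t1 + v


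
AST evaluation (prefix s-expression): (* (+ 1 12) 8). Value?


Evaluate inner: (+ 1 12) = 13
Evaluate root: (* 13 8) = 104
Result: 104


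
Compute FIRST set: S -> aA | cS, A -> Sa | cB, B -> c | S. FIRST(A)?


Per alternative of A: FIRST(Sa) = {a, c}; FIRST(cB) = {c}
FIRST(A) = {a, c}


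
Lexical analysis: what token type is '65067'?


Pattern: digits only
Type: INTEGER_LITERAL


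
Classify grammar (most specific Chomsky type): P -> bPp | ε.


Single nonterminal LHS, but b^n p^n is not regular
Classification: Type 2 (Context-Free)


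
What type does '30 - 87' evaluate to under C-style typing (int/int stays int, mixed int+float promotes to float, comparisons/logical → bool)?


Operand types: int - int
Rule: mixed int/float promotes to float; int/int stays int
Result type: int


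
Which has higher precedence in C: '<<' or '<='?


'<<' is shift (level 8); '<=' is relational (level 7)
Higher level binds tighter
'<<' has higher precedence than '<='


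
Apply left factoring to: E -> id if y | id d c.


Common prefix: 'id'
Factored: E -> id E', E' -> if y | d c


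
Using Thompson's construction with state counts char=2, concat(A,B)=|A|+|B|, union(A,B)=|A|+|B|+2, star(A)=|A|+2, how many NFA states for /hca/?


Syntax tree has 3 char leaf(s), 0 union(s), 0 star(s)
chars contribute 3×2 = 6; each union adds +2; each star adds +2
Total: 6 + 0 + 0 = 6 states


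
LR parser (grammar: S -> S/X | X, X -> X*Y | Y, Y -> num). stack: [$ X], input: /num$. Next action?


lookahead ∉ {*} so X won't extend; reduce S -> X
Action: reduce (S -> X)


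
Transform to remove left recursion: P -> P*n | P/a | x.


Left-recursive alternatives: P*n, P/a; non-recursive: x
Introduce P': P -> xP', P' -> *nP' | /aP' | ε


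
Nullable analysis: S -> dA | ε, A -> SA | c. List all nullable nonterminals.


A nonterminal is nullable iff some alternative derives ε (directly, or every symbol in it is nullable)
Nullable: {S}


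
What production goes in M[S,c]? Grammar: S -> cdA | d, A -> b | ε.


For [S, c]: 'c' ∈ FIRST(cdA)
Entry: S -> cdA


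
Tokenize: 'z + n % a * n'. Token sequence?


Scan left to right, longest-match per lexeme
Tokens: ID(z), OP(+), ID(n), OP(%), ID(a), OP(*), ID(n)


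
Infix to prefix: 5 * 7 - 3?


left-to-right (same/higher precedence on left): tree is (- (* 5 7) 3)
Prefix: - * 5 7 3


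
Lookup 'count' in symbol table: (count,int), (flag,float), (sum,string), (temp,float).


Lookup 'count' → type int


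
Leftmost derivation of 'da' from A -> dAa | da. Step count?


Derivation: A => da
Steps: 1


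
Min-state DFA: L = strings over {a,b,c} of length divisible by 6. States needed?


Track length mod 6: states 0..5, accept at 0
Minimal DFA: 6 states


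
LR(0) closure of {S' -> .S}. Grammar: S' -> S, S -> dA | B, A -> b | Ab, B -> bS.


Start: S' -> .S
For each item with dot before a nonterminal B, add B -> .γ for every B-production
Closure: [S' -> .S, S -> .dA, S -> .B, B -> .bS]


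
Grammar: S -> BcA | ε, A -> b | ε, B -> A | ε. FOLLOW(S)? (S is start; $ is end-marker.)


$ ∈ FOLLOW(S). For each A -> αBβ: add FIRST(β)\{ε} to FOLLOW(B); if β nullable, add FOLLOW(A).
FOLLOW(S) = {$}


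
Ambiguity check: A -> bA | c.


right-linear, alternatives start with distinct terminals 'b' vs 'c': unique leftmost derivation
Unambiguous


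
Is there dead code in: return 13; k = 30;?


statement follows a return and is unreachable
Dead: 'k = 30'


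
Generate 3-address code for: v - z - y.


Break into single-operator statements:
t1 = v - z
t2 = t1 - y


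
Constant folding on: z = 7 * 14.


7 * 14 = 98 at compile time
Optimized: z = 98


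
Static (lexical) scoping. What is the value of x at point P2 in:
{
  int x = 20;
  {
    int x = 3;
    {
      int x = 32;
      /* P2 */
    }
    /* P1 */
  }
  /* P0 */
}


x declared in the same block as P2
x = 32


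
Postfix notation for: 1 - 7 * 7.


* has higher precedence, evaluate 7*7 first
Postfix: 1 7 7 * -


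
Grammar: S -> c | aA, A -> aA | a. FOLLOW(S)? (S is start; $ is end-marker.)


$ ∈ FOLLOW(S). For each A -> αBβ: add FIRST(β)\{ε} to FOLLOW(B); if β nullable, add FOLLOW(A).
FOLLOW(S) = {$}


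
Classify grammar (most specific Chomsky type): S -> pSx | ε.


Single nonterminal LHS, but p^n x^n is not regular
Classification: Type 2 (Context-Free)


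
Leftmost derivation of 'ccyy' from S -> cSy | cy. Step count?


Derivation: S => cSy => ccyy
Steps: 2


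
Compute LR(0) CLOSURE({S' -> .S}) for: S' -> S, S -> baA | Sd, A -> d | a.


Start: S' -> .S
For each item with dot before a nonterminal B, add B -> .γ for every B-production
Closure: [S' -> .S, S -> .baA, S -> .Sd]


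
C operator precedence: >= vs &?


'>=' is relational (level 7); '&' is bitwise AND (level 5)
Higher level binds tighter
'>=' has higher precedence than '&'


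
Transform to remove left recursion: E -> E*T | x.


Left-recursive alternatives: E*T; non-recursive: x
Introduce E': E -> xE', E' -> *TE' | ε


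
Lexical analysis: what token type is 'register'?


Pattern: reserved word
Type: KEYWORD


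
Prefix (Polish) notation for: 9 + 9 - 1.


left-to-right (same/higher precedence on left): tree is (- (+ 9 9) 1)
Prefix: - + 9 9 1


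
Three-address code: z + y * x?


Break into single-operator statements:
t1 = y * x
t2 = z + t1


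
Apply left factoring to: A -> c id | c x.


Common prefix: 'c'
Factored: A -> c A', A' -> id | x


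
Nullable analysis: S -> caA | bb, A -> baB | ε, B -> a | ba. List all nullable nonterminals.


A nonterminal is nullable iff some alternative derives ε (directly, or every symbol in it is nullable)
Nullable: {A}


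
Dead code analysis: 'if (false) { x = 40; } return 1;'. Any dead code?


condition is constant false, so the whole block is unreachable
Dead: 'if (false) { x = 40; }'


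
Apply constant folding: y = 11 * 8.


11 * 8 = 88 at compile time
Optimized: y = 88


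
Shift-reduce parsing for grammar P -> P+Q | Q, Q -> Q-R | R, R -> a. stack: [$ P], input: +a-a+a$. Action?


shift '+' to continue P -> P+Q
Action: shift


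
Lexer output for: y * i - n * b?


Scan left to right, longest-match per lexeme
Tokens: ID(y), OP(*), ID(i), OP(-), ID(n), OP(*), ID(b)


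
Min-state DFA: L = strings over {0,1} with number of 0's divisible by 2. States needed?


Track (count of 0) mod 2: states 0..1, accept at 0
Minimal DFA: 2 states


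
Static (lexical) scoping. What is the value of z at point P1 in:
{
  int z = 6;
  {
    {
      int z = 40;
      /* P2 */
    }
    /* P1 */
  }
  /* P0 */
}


P1's block does not declare z; resolves to the enclosing declaration at depth 0
z = 6


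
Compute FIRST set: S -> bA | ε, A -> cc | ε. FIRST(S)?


Per alternative of S: FIRST(bA) = {b}; FIRST(ε) = {ε}
FIRST(S) = {b, ε}


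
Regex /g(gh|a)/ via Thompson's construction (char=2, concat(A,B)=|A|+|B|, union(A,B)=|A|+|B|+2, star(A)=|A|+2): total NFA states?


Syntax tree has 4 char leaf(s), 1 union(s), 0 star(s)
chars contribute 4×2 = 8; each union adds +2; each star adds +2
Total: 8 + 2 + 0 = 10 states


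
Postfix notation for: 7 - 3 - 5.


Left to right (same or higher precedence on left)
Postfix: 7 3 - 5 -


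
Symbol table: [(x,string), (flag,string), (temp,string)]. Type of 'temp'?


Lookup 'temp' → type string


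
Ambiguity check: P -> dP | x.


right-linear, alternatives start with distinct terminals 'd' vs 'x': unique leftmost derivation
Unambiguous


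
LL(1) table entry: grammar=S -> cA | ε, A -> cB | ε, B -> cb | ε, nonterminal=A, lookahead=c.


For [A, c]: 'c' ∈ FIRST(cB)
Entry: A -> cB


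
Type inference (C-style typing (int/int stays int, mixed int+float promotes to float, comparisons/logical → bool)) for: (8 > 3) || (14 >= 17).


Operand types: bool || bool
Rule: logical operators take bool operands and yield bool
Result type: bool


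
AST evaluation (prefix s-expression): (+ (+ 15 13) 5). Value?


Evaluate inner: (+ 15 13) = 28
Evaluate root: (+ 28 5) = 33
Result: 33


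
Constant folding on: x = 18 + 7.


18 + 7 = 25 at compile time
Optimized: x = 25


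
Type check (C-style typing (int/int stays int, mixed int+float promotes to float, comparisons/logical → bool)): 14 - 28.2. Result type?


Operand types: int - float
Rule: mixed int/float promotes to float; int/int stays int
Result type: float


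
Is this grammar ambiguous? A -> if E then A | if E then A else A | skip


dangling else: 'if E then if E then skip else skip' parses two ways
Ambiguous


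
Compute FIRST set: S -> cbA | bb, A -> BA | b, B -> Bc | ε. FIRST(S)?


Per alternative of S: FIRST(cbA) = {c}; FIRST(bb) = {b}
FIRST(S) = {b, c}


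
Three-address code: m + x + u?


Break into single-operator statements:
t1 = m + x
t2 = t1 + u


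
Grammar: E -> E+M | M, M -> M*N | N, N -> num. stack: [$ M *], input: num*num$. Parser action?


no handle; shift 'num'
Action: shift


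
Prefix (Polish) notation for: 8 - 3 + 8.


left-to-right (same/higher precedence on left): tree is (+ (- 8 3) 8)
Prefix: + - 8 3 8


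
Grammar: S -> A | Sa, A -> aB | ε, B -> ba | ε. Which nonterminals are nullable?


A nonterminal is nullable iff some alternative derives ε (directly, or every symbol in it is nullable)
Nullable: {A, B, S}


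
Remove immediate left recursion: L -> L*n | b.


Left-recursive alternatives: L*n; non-recursive: b
Introduce L': L -> bL', L' -> *nL' | ε


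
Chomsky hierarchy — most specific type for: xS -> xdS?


LHS has context (more than one symbol) and |LHS| ≤ |RHS|
Classification: Type 1 (Context-Sensitive)


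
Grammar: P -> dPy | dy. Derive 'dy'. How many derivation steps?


Derivation: P => dy
Steps: 1


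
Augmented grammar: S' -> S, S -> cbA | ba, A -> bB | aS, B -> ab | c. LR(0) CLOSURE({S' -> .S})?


Start: S' -> .S
For each item with dot before a nonterminal B, add B -> .γ for every B-production
Closure: [S' -> .S, S -> .cbA, S -> .ba]


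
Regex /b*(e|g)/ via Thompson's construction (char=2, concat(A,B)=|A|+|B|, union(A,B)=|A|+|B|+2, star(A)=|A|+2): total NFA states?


Syntax tree has 3 char leaf(s), 1 union(s), 1 star(s)
chars contribute 3×2 = 6; each union adds +2; each star adds +2
Total: 6 + 2 + 2 = 10 states


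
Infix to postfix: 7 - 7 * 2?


* has higher precedence, evaluate 7*2 first
Postfix: 7 7 2 * -


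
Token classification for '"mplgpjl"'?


Pattern: double-quoted sequence
Type: STRING_LITERAL


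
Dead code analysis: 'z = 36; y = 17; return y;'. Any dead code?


z is assigned but never read
Dead: 'z = 36'


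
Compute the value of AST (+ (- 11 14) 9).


Evaluate inner: (- 11 14) = -3
Evaluate root: (+ -3 9) = 6
Result: 6


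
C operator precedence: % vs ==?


'%' is multiplicative (level 10); '==' is equality (level 6)
Higher level binds tighter
'%' has higher precedence than '=='


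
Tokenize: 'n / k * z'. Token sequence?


Scan left to right, longest-match per lexeme
Tokens: ID(n), OP(/), ID(k), OP(*), ID(z)


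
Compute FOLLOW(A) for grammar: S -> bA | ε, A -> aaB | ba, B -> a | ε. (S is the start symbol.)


$ ∈ FOLLOW(S). For each A -> αBβ: add FIRST(β)\{ε} to FOLLOW(B); if β nullable, add FOLLOW(A).
FOLLOW(A) = {$}


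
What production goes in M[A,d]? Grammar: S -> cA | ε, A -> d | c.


For [A, d]: 'd' ∈ FIRST(d)
Entry: A -> d


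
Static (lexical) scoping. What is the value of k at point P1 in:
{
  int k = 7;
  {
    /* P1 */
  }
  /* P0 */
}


P1's block does not declare k; resolves to the enclosing declaration at depth 0
k = 7


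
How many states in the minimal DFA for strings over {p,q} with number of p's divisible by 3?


Track (count of p) mod 3: states 0..2, accept at 0
Minimal DFA: 3 states


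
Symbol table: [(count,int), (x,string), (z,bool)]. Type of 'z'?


Lookup 'z' → type bool


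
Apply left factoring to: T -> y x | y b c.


Common prefix: 'y'
Factored: T -> y T', T' -> x | b c


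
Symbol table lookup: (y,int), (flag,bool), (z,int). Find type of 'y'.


Lookup 'y' → type int


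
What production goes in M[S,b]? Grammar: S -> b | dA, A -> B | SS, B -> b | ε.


For [S, b]: 'b' ∈ FIRST(b)
Entry: S -> b


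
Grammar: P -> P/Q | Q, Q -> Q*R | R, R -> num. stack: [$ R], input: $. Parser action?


'R' (not preceded by Q*) is the handle for Q -> R
Action: reduce (Q -> R)


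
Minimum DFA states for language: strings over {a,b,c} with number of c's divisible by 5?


Track (count of c) mod 5: states 0..4, accept at 0
Minimal DFA: 5 states


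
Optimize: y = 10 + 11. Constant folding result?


10 + 11 = 21 at compile time
Optimized: y = 21


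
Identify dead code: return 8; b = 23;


statement follows a return and is unreachable
Dead: 'b = 23'


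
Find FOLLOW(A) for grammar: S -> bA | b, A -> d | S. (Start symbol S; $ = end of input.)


$ ∈ FOLLOW(S). For each A -> αBβ: add FIRST(β)\{ε} to FOLLOW(B); if β nullable, add FOLLOW(A).
FOLLOW(A) = {$}


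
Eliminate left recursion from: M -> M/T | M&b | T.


Left-recursive alternatives: M/T, M&b; non-recursive: T
Introduce M': M -> TM', M' -> /TM' | &bM' | ε


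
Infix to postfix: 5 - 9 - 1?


Left to right (same or higher precedence on left)
Postfix: 5 9 - 1 -


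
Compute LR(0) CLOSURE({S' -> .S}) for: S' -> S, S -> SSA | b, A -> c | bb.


Start: S' -> .S
For each item with dot before a nonterminal B, add B -> .γ for every B-production
Closure: [S' -> .S, S -> .SSA, S -> .b]


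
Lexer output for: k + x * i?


Scan left to right, longest-match per lexeme
Tokens: ID(k), OP(+), ID(x), OP(*), ID(i)


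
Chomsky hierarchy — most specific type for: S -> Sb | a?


Left-linear: every RHS is a terminal or one nonterminal followed by a terminal
Classification: Type 3 (Regular)


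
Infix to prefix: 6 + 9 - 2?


left-to-right (same/higher precedence on left): tree is (- (+ 6 9) 2)
Prefix: - + 6 9 2


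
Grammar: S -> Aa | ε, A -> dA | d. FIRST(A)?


Per alternative of A: FIRST(dA) = {d}; FIRST(d) = {d}
FIRST(A) = {d}


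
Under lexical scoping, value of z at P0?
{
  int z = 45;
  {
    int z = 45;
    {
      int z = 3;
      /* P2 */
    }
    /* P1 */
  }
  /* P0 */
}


z declared in the same block as P0
z = 45


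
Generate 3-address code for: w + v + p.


Break into single-operator statements:
t1 = w + v
t2 = t1 + p


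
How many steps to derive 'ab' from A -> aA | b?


Derivation: A => aA => ab
Steps: 2


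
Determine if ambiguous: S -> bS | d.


right-linear, alternatives start with distinct terminals 'b' vs 'd': unique leftmost derivation
Unambiguous


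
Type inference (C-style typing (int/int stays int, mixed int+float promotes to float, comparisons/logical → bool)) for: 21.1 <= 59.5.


Operand types: float <= float
Rule: comparison yields bool
Result type: bool


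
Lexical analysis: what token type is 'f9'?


Pattern: letter/underscore followed by alphanumerics, not a keyword
Type: IDENTIFIER


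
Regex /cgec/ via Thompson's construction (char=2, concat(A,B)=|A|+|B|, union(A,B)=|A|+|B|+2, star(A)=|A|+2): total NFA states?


Syntax tree has 4 char leaf(s), 0 union(s), 0 star(s)
chars contribute 4×2 = 8; each union adds +2; each star adds +2
Total: 8 + 0 + 0 = 8 states


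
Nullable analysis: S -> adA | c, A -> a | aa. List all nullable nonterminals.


A nonterminal is nullable iff some alternative derives ε (directly, or every symbol in it is nullable)
Nullable: {}


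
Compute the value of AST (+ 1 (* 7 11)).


Evaluate inner: (* 7 11) = 77
Evaluate root: (+ 1 77) = 78
Result: 78


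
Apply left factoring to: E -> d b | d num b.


Common prefix: 'd'
Factored: E -> d E', E' -> b | num b


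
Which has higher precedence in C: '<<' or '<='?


'<<' is shift (level 8); '<=' is relational (level 7)
Higher level binds tighter
'<<' has higher precedence than '<='


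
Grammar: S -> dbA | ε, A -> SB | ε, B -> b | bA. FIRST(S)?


Per alternative of S: FIRST(dbA) = {d}; FIRST(ε) = {ε}
FIRST(S) = {d, ε}


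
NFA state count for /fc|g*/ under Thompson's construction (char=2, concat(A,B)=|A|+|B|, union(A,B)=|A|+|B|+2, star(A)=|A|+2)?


Syntax tree has 3 char leaf(s), 1 union(s), 1 star(s)
chars contribute 3×2 = 6; each union adds +2; each star adds +2
Total: 6 + 2 + 2 = 10 states


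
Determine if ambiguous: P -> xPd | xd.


balanced x^n…d^n: each string has a unique parse
Unambiguous


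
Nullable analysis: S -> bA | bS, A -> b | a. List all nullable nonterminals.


A nonterminal is nullable iff some alternative derives ε (directly, or every symbol in it is nullable)
Nullable: {}


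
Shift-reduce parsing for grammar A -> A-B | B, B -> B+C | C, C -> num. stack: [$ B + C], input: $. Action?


handle 'B+C' on top
Action: reduce (B -> B+C)


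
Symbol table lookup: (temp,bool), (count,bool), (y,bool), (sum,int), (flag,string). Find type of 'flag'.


Lookup 'flag' → type string


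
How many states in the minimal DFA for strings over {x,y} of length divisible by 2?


Track length mod 2: states 0..1, accept at 0
Minimal DFA: 2 states


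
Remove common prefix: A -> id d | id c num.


Common prefix: 'id'
Factored: A -> id A', A' -> d | c num


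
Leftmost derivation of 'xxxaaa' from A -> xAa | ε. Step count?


Derivation: A => xAa => xxAaa => xxxAaaa => xxxaaa
Steps: 4


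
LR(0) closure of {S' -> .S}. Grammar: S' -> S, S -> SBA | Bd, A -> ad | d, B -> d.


Start: S' -> .S
For each item with dot before a nonterminal B, add B -> .γ for every B-production
Closure: [S' -> .S, S -> .SBA, S -> .Bd, B -> .d]


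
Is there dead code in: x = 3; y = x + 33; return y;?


x is read by y's definition; y is returned
No dead code


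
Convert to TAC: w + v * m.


Break into single-operator statements:
t1 = v * m
t2 = w + t1


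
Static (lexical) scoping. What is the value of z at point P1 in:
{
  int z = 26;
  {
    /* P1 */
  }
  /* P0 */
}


P1's block does not declare z; resolves to the enclosing declaration at depth 0
z = 26


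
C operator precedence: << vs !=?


'<<' is shift (level 8); '!=' is equality (level 6)
Higher level binds tighter
'<<' has higher precedence than '!='


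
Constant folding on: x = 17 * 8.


17 * 8 = 136 at compile time
Optimized: x = 136


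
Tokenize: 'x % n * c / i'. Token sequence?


Scan left to right, longest-match per lexeme
Tokens: ID(x), OP(%), ID(n), OP(*), ID(c), OP(/), ID(i)


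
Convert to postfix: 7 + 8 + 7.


Left to right (same or higher precedence on left)
Postfix: 7 8 + 7 +


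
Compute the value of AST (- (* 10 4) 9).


Evaluate inner: (* 10 4) = 40
Evaluate root: (- 40 9) = 31
Result: 31


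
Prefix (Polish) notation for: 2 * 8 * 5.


left-to-right (same/higher precedence on left): tree is (* (* 2 8) 5)
Prefix: * * 2 8 5


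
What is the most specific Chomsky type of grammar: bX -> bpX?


LHS has context (more than one symbol) and |LHS| ≤ |RHS|
Classification: Type 1 (Context-Sensitive)


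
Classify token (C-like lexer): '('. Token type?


Pattern: delimiter/punctuation
Type: PUNCTUATION


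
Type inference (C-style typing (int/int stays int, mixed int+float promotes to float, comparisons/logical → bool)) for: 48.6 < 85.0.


Operand types: float < float
Rule: comparison yields bool
Result type: bool


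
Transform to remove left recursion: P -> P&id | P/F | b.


Left-recursive alternatives: P&id, P/F; non-recursive: b
Introduce P': P -> bP', P' -> &idP' | /FP' | ε


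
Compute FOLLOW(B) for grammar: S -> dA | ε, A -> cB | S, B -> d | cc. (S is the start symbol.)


$ ∈ FOLLOW(S). For each A -> αBβ: add FIRST(β)\{ε} to FOLLOW(B); if β nullable, add FOLLOW(A).
FOLLOW(B) = {$}


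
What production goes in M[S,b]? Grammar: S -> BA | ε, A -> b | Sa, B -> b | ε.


For [S, b]: 'b' ∈ FIRST(BA)
Entry: S -> BA


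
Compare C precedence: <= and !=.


'<=' is relational (level 7); '!=' is equality (level 6)
Higher level binds tighter
'<=' has higher precedence than '!='


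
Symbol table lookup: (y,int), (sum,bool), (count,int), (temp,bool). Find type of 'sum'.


Lookup 'sum' → type bool


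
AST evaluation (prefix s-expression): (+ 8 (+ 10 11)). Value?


Evaluate inner: (+ 10 11) = 21
Evaluate root: (+ 8 21) = 29
Result: 29


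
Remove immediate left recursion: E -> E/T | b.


Left-recursive alternatives: E/T; non-recursive: b
Introduce E': E -> bE', E' -> /TE' | ε


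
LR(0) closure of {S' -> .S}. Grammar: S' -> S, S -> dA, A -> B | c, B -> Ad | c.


Start: S' -> .S
For each item with dot before a nonterminal B, add B -> .γ for every B-production
Closure: [S' -> .S, S -> .dA]


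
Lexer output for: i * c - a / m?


Scan left to right, longest-match per lexeme
Tokens: ID(i), OP(*), ID(c), OP(-), ID(a), OP(/), ID(m)


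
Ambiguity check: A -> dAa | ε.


balanced d^n…a^n: each string has a unique parse
Unambiguous


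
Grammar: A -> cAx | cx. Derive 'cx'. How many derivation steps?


Derivation: A => cx
Steps: 1


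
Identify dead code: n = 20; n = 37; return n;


first assignment to n is overwritten before any read
Dead: 'n = 20'


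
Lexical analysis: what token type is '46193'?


Pattern: digits only
Type: INTEGER_LITERAL


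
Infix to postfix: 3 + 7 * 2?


* has higher precedence, evaluate 7*2 first
Postfix: 3 7 2 * +


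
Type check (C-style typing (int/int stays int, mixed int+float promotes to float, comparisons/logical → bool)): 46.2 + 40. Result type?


Operand types: float + int
Rule: mixed int/float promotes to float; int/int stays int
Result type: float


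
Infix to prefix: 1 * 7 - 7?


left-to-right (same/higher precedence on left): tree is (- (* 1 7) 7)
Prefix: - * 1 7 7


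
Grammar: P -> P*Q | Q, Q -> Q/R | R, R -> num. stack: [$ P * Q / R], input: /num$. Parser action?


handle 'Q/R' on top
Action: reduce (Q -> Q/R)


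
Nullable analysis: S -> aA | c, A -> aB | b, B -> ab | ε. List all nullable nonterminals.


A nonterminal is nullable iff some alternative derives ε (directly, or every symbol in it is nullable)
Nullable: {B}


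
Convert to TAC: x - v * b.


Break into single-operator statements:
t1 = v * b
t2 = x - t1


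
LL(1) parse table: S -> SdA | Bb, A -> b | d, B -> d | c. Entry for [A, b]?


For [A, b]: 'b' ∈ FIRST(b)
Entry: A -> b


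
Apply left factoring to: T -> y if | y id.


Common prefix: 'y'
Factored: T -> y T', T' -> if | id


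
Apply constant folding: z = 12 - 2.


12 - 2 = 10 at compile time
Optimized: z = 10


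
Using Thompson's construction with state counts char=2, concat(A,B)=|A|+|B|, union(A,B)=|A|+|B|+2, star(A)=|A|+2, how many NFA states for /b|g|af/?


Syntax tree has 4 char leaf(s), 2 union(s), 0 star(s)
chars contribute 4×2 = 8; each union adds +2; each star adds +2
Total: 8 + 4 + 0 = 12 states


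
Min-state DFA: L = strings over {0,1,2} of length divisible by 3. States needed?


Track length mod 3: states 0..2, accept at 0
Minimal DFA: 3 states


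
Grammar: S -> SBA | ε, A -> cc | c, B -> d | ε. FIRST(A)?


Per alternative of A: FIRST(cc) = {c}; FIRST(c) = {c}
FIRST(A) = {c}


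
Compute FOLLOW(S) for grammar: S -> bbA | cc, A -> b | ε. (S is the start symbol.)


$ ∈ FOLLOW(S). For each A -> αBβ: add FIRST(β)\{ε} to FOLLOW(B); if β nullable, add FOLLOW(A).
FOLLOW(S) = {$}


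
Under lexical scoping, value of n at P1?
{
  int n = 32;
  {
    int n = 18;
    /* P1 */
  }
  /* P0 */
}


n declared in the same block as P1
n = 18


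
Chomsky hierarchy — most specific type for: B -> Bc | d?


Left-linear: every RHS is a terminal or one nonterminal followed by a terminal
Classification: Type 3 (Regular)


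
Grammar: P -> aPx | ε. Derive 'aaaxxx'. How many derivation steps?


Derivation: P => aPx => aaPxx => aaaPxxx => aaaxxx
Steps: 4


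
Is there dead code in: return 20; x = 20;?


statement follows a return and is unreachable
Dead: 'x = 20'


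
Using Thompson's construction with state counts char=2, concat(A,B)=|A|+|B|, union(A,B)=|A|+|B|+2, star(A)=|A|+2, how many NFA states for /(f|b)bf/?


Syntax tree has 4 char leaf(s), 1 union(s), 0 star(s)
chars contribute 4×2 = 8; each union adds +2; each star adds +2
Total: 8 + 2 + 0 = 10 states


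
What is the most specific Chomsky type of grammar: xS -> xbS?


LHS has context (more than one symbol) and |LHS| ≤ |RHS|
Classification: Type 1 (Context-Sensitive)


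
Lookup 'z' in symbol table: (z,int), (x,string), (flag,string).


Lookup 'z' → type int


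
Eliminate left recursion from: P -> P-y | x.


Left-recursive alternatives: P-y; non-recursive: x
Introduce P': P -> xP', P' -> -yP' | ε


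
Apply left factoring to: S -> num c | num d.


Common prefix: 'num'
Factored: S -> num S', S' -> c | d


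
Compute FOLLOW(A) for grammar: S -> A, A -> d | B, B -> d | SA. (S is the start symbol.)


$ ∈ FOLLOW(S). For each A -> αBβ: add FIRST(β)\{ε} to FOLLOW(B); if β nullable, add FOLLOW(A).
FOLLOW(A) = {$, d}


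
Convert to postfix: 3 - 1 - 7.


Left to right (same or higher precedence on left)
Postfix: 3 1 - 7 -


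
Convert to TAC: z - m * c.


Break into single-operator statements:
t1 = m * c
t2 = z - t1


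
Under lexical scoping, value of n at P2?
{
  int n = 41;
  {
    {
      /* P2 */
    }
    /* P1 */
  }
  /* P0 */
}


P2's block does not declare n; resolves to the enclosing declaration at depth 0
n = 41
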